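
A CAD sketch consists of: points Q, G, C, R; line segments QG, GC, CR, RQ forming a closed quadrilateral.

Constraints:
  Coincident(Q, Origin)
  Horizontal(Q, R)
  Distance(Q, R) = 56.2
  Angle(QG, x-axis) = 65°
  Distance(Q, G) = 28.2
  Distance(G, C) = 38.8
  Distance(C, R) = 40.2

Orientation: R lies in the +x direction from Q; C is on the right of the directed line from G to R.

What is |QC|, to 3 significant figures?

22.1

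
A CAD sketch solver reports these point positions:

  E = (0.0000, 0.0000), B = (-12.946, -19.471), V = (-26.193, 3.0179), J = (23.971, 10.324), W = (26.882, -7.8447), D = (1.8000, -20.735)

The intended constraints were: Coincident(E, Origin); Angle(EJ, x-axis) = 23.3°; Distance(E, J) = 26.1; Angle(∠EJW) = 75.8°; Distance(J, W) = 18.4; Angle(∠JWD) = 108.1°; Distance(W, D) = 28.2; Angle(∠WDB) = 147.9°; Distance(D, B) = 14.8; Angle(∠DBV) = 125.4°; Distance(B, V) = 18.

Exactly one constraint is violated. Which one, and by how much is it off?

Distance(B, V) = 18 — off by 8.10.

E = (0.00, 0.00) ✓; EJ at 23.30° ✓; |EJ| = 26.10 ✓; ∠EJW = 75.80° ✓; |JW| = 18.40 ✓; ∠JWD = 108.1° ✓; |WD| = 28.20 ✓; ∠WDB = 147.9° ✓; |DB| = 14.80 ✓; ∠DBV = 125.4° ✓; |BV| = 26.10 ✗.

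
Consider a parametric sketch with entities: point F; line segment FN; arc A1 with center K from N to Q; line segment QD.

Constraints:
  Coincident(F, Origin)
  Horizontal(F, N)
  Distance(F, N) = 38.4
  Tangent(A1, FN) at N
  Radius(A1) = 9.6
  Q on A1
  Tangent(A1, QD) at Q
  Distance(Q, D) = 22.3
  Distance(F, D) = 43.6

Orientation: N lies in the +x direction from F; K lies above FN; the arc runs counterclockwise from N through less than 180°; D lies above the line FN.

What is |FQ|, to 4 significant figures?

48.07

F is at the origin; FN is horizontal with |FN| = 38.4 and N on the +x side, so N = (38.40, 0.000). A1 meets FN tangentially, so KN is at right angles to FN, so K = N + (0, 9.6) = (38.40, 9.600). Since KQ ⟂ QD (tangency), |KD| = √(9.6² + 22.3²) = 24.28 regardless of where Q sits on A1. So D lies on both circle(F, 43.6) and circle(K, 24.28); the above-FN intersection is D = (29.44, 32.16). Q is the foot of the tangent from D: Q = (45.19, 16.38).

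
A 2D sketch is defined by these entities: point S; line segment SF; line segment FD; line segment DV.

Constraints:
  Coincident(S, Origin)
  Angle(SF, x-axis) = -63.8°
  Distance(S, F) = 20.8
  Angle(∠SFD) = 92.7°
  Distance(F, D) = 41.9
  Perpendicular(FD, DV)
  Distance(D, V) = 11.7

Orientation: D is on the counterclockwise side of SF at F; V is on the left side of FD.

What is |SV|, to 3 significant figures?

43.8

∠SFD = 92.7°, so FD runs at -63.8° + (180° − 92.7°) = 23.5° from the x-axis; with |FD| = 41.9, D = F + 41.9·(cos 23.5°, sin 23.5°) = (47.6, -1.96). The perpendicularity gives DV at right angles to FD; with |DV| = 11.7 on the left of FD, V = D + 11.7·(-0.399, 0.917) = (42.9, 8.77). Then |SV| = |V − S| = 43.8.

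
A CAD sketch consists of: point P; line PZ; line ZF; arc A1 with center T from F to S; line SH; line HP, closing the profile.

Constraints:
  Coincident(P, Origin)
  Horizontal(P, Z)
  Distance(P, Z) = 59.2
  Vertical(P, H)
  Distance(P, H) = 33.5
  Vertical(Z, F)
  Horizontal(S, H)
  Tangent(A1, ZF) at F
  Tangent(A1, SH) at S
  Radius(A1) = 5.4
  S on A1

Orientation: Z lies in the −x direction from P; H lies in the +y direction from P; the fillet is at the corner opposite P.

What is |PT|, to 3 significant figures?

60.7

P and H share the same x with |PH| = 33.5 and H on the +y side, so H = (0.00, 33.5). The virtual corner opposite P is at (-59.2, 33.5). A1 meets ZF tangentially, so TF is at right angles to ZF and the tangent condition forces TS to be normal to SH, with radius 5.4, so the center T sits 5.4 in from both sides at T = (-53.8, 28.1). Then |PT| = |T − P| = 60.7.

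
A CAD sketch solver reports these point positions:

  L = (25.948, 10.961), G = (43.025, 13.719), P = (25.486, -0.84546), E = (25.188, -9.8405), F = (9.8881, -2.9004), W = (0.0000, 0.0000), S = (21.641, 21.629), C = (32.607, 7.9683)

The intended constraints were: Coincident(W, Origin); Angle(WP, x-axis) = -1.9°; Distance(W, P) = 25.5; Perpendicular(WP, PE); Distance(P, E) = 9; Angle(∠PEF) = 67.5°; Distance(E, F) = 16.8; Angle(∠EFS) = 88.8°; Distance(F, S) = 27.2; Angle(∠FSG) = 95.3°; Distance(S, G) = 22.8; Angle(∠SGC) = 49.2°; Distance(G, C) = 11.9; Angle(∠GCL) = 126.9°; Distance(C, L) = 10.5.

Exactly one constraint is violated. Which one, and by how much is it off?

Distance(C, L) = 10.5 — off by 3.20.

W = (0.00, 0.00) ✓; WP at -1.900° ✓; |WP| = 25.50 ✓; ∠(WP, PE) = 90.00° ✓; |PE| = 9.000 ✓; ∠PEF = 67.50° ✓; |EF| = 16.80 ✓; ∠EFS = 88.80° ✓; |FS| = 27.20 ✓; ∠FSG = 95.30° ✓; |SG| = 22.80 ✓; ∠SGC = 49.20° ✓; |GC| = 11.90 ✓; ∠GCL = 126.9° ✓; |CL| = 7.301 ✗.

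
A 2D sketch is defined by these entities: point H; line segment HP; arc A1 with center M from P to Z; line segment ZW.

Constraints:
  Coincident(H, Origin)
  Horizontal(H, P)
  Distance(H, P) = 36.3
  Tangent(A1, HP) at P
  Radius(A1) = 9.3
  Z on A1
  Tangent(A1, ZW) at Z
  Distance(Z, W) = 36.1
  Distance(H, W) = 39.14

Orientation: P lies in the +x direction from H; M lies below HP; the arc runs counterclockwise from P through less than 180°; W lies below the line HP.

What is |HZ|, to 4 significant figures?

28.46

Checks: |MZ| = 9.300 ✓; ∠(MZ, ZW) = 90.00° ✓; |ZW| = 36.10 ✓; |HW| = 39.14 ✓.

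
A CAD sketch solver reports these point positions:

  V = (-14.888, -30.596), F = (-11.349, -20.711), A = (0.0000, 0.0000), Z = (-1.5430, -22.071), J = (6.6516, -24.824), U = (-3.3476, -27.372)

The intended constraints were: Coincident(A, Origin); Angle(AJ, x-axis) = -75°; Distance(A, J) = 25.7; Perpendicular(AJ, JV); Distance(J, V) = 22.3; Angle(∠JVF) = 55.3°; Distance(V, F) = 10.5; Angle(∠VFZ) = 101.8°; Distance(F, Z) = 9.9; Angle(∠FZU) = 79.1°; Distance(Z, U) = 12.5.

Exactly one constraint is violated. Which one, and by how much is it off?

Distance(Z, U) = 12.5 — off by 6.90.

A = (0.00, 0.00) ✓; AJ at -75.00° ✓; |AJ| = 25.70 ✓; ∠(AJ, JV) = 90.00° ✓; |JV| = 22.30 ✓; ∠JVF = 55.30° ✓; |VF| = 10.50 ✓; ∠VFZ = 101.8° ✓; |FZ| = 9.900 ✓; ∠FZU = 79.10° ✓; |ZU| = 5.600 ✗.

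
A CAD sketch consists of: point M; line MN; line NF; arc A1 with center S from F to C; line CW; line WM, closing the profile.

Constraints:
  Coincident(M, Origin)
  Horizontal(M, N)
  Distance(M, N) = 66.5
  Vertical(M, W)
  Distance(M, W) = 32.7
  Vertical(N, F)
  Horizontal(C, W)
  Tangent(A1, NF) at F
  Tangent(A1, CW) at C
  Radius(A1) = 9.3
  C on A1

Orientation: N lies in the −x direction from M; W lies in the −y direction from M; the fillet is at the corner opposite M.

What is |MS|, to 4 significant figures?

61.80

M is at the origin; MN is horizontal with |MN| = 66.5 and N on the −x side, so N = (-66.50, 0.000). M and W share the same x with |MW| = 32.7 and W on the −y side, so W = (0.000, -32.70). The virtual corner opposite M is at (-66.50, -32.70). The tangent condition forces SF to be normal to NF and the tangent condition forces SC to be normal to CW, with radius 9.3, so the center S sits 9.3 in from both sides at S = (-57.20, -23.40). Then |MS| = |S − M| = 61.80.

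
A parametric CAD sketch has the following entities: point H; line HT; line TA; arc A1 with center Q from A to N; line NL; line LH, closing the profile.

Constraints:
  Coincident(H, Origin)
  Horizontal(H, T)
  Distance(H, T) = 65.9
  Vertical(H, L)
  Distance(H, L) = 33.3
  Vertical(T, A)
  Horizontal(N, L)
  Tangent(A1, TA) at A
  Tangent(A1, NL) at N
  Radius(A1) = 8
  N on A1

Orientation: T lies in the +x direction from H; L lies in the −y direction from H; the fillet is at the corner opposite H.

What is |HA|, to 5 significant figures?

70.590

H is at the origin; H and T share the same y with |HT| = 65.9 and T on the +x side, so T = (65.900, 0.0000). H and L share the same x with |HL| = 33.3 and L on the −y side, so L = (0.0000, -33.300). The virtual corner opposite H is at (65.900, -33.300). The tangent condition forces QA to be normal to TA and since A1 is tangent to NL there, QN ⟂ NL, with radius 8.0, so the center Q sits 8.0 in from both sides at Q = (57.900, -25.300). That places the tangent points at A = (65.900, -25.300) on TA and N = (57.900, -33.300) on NL. Then |HA| = |A − H| = 70.590.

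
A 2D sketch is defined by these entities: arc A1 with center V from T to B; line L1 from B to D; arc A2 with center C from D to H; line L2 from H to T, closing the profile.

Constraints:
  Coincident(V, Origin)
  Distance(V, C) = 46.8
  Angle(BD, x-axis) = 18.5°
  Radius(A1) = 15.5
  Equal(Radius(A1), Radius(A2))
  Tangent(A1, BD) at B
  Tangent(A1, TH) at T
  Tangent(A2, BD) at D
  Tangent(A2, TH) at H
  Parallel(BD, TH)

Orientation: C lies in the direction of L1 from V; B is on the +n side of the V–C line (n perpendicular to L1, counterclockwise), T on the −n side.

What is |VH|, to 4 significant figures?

49.30

Tangency of A1 to both parallel lines with radius 15.5 puts B and T at V ± 15.5·n: B = (-4.918, 14.70), T = (4.918, -14.70). Equal radii place D and H the same way about C: D = C + 15.5·n = (39.46, 29.55), H = C − 15.5·n = (49.30, 0.1508). Then |VH| = |H − V| = 49.30.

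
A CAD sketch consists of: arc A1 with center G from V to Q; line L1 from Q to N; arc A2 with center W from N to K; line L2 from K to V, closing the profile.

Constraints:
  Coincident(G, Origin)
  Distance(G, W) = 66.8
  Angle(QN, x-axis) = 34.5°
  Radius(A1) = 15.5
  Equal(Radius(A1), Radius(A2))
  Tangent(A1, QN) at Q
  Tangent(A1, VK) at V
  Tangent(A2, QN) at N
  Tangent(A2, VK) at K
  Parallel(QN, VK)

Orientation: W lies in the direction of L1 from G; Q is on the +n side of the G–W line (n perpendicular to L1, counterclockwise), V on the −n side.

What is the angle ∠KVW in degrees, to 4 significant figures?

13.06°

The slot axis is L1's direction at 34.5°, so u = (cos 34.5°, sin 34.5°) = (0.8241, 0.5664) and n = (−sin 34.5°, cos 34.5°) = (-0.5664, 0.8241). G is at the origin and W lies 66.8 along u from G, so W = 66.8·u = (55.05, 37.84). Tangency of A1 to both parallel lines with radius 15.5 puts Q and V at G ± 15.5·n: Q = (-8.779, 12.77), V = (8.779, -12.77). Equal radii place N and K the same way about W: N = W + 15.5·n = (46.27, 50.61), K = W − 15.5·n = (63.83, 25.06). Then cos ∠KVW = VK·VW / (|VK||VW|), giving 13.06°.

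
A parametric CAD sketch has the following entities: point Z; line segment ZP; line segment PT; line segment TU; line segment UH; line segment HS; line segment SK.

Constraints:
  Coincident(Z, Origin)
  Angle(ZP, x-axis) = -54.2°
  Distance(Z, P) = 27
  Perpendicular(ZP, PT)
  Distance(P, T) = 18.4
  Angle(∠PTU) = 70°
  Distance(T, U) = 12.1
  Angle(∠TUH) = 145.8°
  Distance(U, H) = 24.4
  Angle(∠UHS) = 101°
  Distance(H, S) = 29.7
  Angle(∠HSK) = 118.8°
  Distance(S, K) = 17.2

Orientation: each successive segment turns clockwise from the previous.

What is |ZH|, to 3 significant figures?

5.69

Z is at the origin; ZP runs at -54.2° with length 27.0, so P = (15.8, -21.9). ZP ⟂ PT, so PT runs at -144°; with |PT| = 18.4, T = (0.870, -32.7). ∠PTU = 70.0° gives TU at 106° from the x-axis; with |TU| = 12.1, U = (-2.42, -21.0). ∠TUH = 145.8° gives UH at 71.6° from the x-axis; with |UH| = 24.4, H = (5.28, 2.13). Then |ZH| = |H − Z| = 5.69.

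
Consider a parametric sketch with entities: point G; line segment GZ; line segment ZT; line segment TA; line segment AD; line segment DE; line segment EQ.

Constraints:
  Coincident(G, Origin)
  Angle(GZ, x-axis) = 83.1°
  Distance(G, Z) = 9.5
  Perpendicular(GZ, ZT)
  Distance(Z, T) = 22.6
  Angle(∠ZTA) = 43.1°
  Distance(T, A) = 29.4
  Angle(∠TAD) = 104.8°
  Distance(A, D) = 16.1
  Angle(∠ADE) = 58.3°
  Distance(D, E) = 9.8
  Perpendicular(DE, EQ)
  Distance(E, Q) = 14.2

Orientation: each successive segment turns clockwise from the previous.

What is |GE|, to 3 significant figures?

4.36

∠TAD = 104.8° gives AD at 141° from the x-axis; with |AD| = 16.1, D = (-12.7, -0.516). ∠ADE = 58.3° gives DE at 19.3° from the x-axis; with |DE| = 9.8, E = (-3.41, 2.72). Then |GE| = |E − G| = 4.36.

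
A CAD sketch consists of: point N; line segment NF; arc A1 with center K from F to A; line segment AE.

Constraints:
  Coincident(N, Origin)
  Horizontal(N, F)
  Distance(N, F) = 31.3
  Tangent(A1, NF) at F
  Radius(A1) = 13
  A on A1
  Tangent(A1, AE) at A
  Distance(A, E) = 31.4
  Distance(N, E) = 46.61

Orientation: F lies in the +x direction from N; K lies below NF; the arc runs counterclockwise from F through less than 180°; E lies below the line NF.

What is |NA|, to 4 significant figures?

22.04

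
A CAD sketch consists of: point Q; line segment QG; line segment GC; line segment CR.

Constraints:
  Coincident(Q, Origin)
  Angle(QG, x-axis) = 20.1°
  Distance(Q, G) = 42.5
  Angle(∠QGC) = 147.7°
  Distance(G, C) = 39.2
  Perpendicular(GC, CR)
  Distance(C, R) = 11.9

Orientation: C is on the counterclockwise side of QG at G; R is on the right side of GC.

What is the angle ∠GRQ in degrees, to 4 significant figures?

7.849°

∠QGC = 147.7°, so GC runs at 20.1° + (180° − 147.7°) = 52.40° from the x-axis; with |GC| = 39.2, C = G + 39.2·(cos 52.40°, sin 52.40°) = (63.83, 45.66). GC is perpendicular to CR; with |CR| = 11.9 on the right of GC, R = C + 11.9·(0.7923, -0.6101) = (73.26, 38.40). Then cos ∠GRQ = RG·RQ / (|RG||RQ|), giving 7.849°.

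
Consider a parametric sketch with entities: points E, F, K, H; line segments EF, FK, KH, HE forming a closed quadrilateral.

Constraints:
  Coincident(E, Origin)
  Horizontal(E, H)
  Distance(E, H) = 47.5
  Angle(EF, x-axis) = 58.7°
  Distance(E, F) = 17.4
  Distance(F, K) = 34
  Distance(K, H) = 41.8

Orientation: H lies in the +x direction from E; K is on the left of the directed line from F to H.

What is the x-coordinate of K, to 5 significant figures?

32.842

E is at the origin; EH is horizontal with |EH| = 47.5 and H in +x, so H = (47.5, 0). EF runs at 58.7° with |EF| = 17.4, so F = (9.0396, 14.868). K is determined by |FK| = 34.0 and |KH| = 41.8 together: it lies at the intersection of circle(F, 34.0) and circle(H, 41.8). With |FH| = 41.234, the foot of the radical line on FH is 13.448 from F and the perpendicular offset is √(34.0² − 13.448²) = 31.228. Taking the left-of-FH solution: K = (32.842, 39.146).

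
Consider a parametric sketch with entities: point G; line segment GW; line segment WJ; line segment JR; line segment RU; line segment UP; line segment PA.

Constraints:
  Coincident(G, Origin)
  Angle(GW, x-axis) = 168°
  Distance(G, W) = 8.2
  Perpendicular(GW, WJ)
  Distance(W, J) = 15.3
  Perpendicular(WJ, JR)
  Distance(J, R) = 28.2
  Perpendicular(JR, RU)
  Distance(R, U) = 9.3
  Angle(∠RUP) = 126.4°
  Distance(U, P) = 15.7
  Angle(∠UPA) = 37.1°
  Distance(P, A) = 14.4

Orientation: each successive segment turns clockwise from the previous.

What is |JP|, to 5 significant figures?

24.265

JR is perpendicular to RU, so RU runs at -102.00°; with |RU| = 9.3, U = (20.810, 1.7107). ∠RUP = 126.4° gives UP at -155.60° from the x-axis; with |UP| = 15.7, P = (6.5127, -4.7751). Then |JP| = |P − J| = 24.265.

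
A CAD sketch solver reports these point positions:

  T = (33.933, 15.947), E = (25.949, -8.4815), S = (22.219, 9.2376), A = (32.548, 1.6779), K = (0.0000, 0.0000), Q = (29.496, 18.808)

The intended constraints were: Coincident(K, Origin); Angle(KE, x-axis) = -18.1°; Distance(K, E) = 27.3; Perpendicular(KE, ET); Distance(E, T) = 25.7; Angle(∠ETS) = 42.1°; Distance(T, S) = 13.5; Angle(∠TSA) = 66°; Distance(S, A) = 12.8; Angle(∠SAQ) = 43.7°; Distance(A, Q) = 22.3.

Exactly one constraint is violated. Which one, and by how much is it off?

Distance(A, Q) = 22.3 — off by 4.90.

K = (0.00, 0.00) ✓; KE at -18.10° ✓; |KE| = 27.30 ✓; ∠(KE, ET) = 90.00° ✓; |ET| = 25.70 ✓; ∠ETS = 42.10° ✓; |TS| = 13.50 ✓; ∠TSA = 66.00° ✓; |SA| = 12.80 ✓; ∠SAQ = 43.70° ✓; |AQ| = 17.40 ✗.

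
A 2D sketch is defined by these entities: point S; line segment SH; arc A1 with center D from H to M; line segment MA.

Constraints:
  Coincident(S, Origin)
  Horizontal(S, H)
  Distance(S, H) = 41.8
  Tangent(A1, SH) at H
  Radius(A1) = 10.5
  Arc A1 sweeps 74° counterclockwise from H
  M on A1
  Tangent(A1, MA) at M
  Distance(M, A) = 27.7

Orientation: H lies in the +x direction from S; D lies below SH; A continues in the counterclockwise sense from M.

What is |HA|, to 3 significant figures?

38.6

S is at the origin; S and H share the same y with |SH| = 41.8 and H on the +x side, so H = (41.8, 0.00). The tangent condition forces DH to be normal to SH, so D = H + (0, -10.5) = (41.8, -10.5). On A1, H sits at bearing 90° from D; a 74° counterclockwise sweep puts M at bearing 164°, so M = D + 10.5·(cos 164°, sin 164°) = (31.7, -7.61). Since A1 is tangent to MA there, DM ⟂ MA, so MA runs along (−sin 164°, cos 164°); with |MA| = 27.7, A = (24.1, -34.2). Then |HA| = |A − H| = 38.6.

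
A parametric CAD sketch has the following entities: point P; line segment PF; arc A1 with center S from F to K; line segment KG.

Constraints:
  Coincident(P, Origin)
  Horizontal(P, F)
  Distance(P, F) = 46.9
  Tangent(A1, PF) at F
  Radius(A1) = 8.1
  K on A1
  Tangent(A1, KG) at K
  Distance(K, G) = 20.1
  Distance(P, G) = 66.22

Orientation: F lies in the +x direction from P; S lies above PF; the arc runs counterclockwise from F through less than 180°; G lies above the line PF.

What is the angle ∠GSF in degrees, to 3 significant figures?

137°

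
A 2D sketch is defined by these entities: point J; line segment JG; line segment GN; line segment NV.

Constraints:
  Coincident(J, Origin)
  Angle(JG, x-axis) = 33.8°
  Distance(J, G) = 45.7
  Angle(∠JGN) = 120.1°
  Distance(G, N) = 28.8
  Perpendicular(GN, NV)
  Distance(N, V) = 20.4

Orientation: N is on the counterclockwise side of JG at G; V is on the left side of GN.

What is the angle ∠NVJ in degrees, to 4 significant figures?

110.3°

J is at the origin; JG runs at 33.8° with length 45.7, so G = 45.7·(cos 33.8°, sin 33.8°) = (37.98, 25.42). ∠JGN = 120.1°, so GN runs at 33.8° + (180° − 120.1°) = 93.70° from the x-axis; with |GN| = 28.8, N = G + 28.8·(cos 93.70°, sin 93.70°) = (36.12, 54.16). GN is perpendicular to NV; with |NV| = 20.4 on the left of GN, V = N + 20.4·(-0.9979, -0.06453) = (15.76, 52.85). Then cos ∠NVJ = VN·VJ / (|VN||VJ|), giving 110.3°.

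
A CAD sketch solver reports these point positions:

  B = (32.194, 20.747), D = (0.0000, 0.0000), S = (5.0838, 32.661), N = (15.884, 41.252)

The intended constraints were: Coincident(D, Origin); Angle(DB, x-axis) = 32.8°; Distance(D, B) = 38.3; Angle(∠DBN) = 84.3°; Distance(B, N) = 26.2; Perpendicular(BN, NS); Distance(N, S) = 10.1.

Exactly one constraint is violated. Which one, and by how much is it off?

Distance(N, S) = 10.1 — off by 3.70.

D = (0.00, 0.00) ✓; DB at 32.80° ✓; |DB| = 38.30 ✓; ∠DBN = 84.30° ✓; |BN| = 26.20 ✓; ∠(BN, NS) = 90.00° ✓; |NS| = 13.80 ✗.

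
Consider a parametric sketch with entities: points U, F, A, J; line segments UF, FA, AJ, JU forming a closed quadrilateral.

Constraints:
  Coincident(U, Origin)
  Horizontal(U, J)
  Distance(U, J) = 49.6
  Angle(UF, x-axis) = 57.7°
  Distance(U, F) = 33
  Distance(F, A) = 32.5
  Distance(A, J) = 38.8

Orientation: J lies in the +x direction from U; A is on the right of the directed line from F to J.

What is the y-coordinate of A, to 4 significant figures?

-3.922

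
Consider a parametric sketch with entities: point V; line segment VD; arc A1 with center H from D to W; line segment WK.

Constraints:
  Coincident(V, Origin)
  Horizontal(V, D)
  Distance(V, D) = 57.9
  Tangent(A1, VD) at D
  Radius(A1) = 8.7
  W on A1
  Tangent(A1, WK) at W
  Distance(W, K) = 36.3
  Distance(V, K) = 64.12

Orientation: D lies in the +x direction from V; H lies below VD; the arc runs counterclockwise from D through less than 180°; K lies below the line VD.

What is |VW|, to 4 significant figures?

49.88

Checks: |HW| = 8.700 ✓; ∠(HW, WK) = 90.00° ✓; |WK| = 36.30 ✓; |VK| = 64.12 ✓.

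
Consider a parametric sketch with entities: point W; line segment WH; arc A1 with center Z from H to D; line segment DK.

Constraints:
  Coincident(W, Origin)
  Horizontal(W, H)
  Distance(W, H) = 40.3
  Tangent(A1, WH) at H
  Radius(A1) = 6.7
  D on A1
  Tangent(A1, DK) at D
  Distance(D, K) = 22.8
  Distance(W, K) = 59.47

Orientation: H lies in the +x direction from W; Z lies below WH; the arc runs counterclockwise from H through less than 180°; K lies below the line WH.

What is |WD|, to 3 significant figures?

37.8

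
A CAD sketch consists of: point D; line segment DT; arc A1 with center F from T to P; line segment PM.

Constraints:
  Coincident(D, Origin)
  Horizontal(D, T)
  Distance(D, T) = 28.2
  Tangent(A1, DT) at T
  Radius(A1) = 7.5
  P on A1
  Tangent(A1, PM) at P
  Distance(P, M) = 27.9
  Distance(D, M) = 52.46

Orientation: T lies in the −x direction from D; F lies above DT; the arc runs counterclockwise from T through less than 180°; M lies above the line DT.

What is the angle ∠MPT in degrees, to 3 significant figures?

115°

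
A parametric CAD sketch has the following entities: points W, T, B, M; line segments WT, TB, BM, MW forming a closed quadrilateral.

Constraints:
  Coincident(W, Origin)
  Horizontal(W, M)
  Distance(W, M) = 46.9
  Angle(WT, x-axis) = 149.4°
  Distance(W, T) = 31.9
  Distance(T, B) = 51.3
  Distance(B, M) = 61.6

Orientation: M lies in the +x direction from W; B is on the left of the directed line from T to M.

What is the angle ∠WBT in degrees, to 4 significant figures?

36.22°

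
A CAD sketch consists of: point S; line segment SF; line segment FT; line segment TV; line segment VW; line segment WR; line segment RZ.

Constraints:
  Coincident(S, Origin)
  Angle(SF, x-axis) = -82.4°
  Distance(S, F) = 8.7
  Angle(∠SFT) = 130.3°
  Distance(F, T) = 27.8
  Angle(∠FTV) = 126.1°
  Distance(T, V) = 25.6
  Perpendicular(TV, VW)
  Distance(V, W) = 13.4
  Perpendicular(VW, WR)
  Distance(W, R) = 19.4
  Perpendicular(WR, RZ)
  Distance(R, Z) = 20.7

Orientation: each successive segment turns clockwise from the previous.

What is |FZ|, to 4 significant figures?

37.36

S is at the origin; SF runs at -82.4° with length 8.7, so F = (1.151, -8.624). ∠SFT = 130.3° gives FT at -132.1° from the x-axis; with |FT| = 27.8, T = (-17.49, -29.25). ∠FTV = 126.1° gives TV at 174.0° from the x-axis; with |TV| = 25.6, V = (-42.95, -26.57). TV ⟂ VW, so VW runs at 84.00°; with |VW| = 13.4, W = (-41.55, -13.25). VW ⟂ WR, so WR runs at -6.000°; with |WR| = 19.4, R = (-22.25, -15.28). The perpendicularity gives RZ at right angles to WR, so RZ runs at -96.00°; with |RZ| = 20.7, Z = (-24.42, -35.86). Then |FZ| = |Z − F| = 37.36.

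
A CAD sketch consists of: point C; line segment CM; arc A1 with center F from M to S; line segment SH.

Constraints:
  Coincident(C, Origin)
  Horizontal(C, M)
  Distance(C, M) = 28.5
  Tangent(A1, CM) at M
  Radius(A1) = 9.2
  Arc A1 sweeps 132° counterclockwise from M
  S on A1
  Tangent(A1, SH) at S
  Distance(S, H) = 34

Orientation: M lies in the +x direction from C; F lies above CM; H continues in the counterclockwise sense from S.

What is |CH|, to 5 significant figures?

42.528

On A1, M sits at bearing -90° from F; a 132° counterclockwise sweep puts S at bearing 42°, so S = F + 9.2·(cos 42°, sin 42°) = (35.337, 15.356). Tangency of A1 to SH means the radius FS is perpendicular to SH, so SH runs along (−sin 42°, cos 42°); with |SH| = 34.0, H = (12.586, 40.623). Then |CH| = |H − C| = 42.528.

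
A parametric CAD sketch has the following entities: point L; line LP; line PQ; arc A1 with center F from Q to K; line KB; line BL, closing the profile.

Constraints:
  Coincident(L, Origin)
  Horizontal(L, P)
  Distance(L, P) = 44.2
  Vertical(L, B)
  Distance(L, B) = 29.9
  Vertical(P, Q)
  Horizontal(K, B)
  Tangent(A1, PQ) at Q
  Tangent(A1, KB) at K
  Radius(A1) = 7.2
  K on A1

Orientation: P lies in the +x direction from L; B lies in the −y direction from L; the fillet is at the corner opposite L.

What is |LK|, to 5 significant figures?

47.571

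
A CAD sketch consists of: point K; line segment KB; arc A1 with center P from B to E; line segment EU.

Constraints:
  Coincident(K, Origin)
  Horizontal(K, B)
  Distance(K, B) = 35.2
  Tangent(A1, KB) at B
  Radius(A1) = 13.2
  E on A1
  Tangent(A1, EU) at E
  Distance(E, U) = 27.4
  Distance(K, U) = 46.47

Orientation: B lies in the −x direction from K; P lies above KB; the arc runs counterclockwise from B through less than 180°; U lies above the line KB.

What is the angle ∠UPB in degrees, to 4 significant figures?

155.0°

Checks: |PE| = 13.20 ✓; ∠(PE, EU) = 90.00° ✓; |EU| = 27.40 ✓; |KU| = 46.47 ✓.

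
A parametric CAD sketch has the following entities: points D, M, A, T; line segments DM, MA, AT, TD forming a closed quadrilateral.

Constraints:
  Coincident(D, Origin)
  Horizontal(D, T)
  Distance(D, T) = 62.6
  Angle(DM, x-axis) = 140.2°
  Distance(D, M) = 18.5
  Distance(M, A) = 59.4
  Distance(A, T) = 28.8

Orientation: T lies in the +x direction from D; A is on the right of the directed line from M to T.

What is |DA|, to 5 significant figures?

41.504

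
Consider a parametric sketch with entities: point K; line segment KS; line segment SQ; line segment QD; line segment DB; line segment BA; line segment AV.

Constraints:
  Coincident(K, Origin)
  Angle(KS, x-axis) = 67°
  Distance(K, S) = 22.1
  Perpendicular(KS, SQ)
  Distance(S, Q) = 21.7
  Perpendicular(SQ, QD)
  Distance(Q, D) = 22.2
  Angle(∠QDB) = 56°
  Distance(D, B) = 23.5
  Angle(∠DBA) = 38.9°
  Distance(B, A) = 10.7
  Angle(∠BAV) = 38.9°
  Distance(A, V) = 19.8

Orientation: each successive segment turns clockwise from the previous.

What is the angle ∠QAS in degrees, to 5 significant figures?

104.97°

K is at the origin; KS runs at 67.0° with length 22.1, so S = (8.6352, 20.343). The perpendicularity gives SQ at right angles to KS, so SQ runs at -23.000°; with |SQ| = 21.7, Q = (28.610, 11.864). SQ is perpendicular to QD, so QD runs at -113.00°; with |QD| = 22.2, D = (19.936, -8.5709). ∠QDB = 56.0° gives DB at 123.00° from the x-axis; with |DB| = 23.5, B = (7.1369, 11.138). ∠DBA = 38.9° gives BA at -18.100° from the x-axis; with |BA| = 10.7, A = (17.307, 7.8136). Then cos ∠QAS = AQ·AS / (|AQ||AS|), giving 104.97°.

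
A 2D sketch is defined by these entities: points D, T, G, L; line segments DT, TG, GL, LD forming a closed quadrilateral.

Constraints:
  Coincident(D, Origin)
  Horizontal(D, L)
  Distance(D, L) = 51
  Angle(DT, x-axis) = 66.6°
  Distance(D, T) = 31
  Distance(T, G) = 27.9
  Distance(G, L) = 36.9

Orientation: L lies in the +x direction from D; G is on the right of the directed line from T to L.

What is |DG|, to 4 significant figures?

14.12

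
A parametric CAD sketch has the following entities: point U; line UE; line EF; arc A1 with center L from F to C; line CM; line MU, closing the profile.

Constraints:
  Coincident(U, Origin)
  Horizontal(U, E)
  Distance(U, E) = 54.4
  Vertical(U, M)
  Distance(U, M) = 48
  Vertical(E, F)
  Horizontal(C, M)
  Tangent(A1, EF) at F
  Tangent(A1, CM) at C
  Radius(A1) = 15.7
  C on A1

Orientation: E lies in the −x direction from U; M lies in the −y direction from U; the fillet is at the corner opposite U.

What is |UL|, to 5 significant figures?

50.408

U is at the origin; UE is horizontal with |UE| = 54.4 and E on the −x side, so E = (-54.400, 0.0000). UM is vertical with |UM| = 48.0 and M on the −y side, so M = (0.0000, -48.000). The virtual corner opposite U is at (-54.400, -48.000). A1 meets EF tangentially, so LF is at right angles to EF and since A1 is tangent to CM there, LC ⟂ CM, with radius 15.7, so the center L sits 15.7 in from both sides at L = (-38.700, -32.300). Then |UL| = |L − U| = 50.408.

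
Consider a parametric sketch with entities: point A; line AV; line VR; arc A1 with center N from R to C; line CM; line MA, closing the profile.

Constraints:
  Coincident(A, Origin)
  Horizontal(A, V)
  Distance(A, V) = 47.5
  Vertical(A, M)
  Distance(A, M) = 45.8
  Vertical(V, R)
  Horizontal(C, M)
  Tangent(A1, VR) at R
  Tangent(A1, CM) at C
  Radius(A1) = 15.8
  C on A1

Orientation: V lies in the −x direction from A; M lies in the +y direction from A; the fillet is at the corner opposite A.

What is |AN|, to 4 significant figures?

43.65

A is at the origin; A and V share the same y with |AV| = 47.5 and V on the −x side, so V = (-47.50, 0.000). A and M share the same x with |AM| = 45.8 and M on the +y side, so M = (0.000, 45.80). The virtual corner opposite A is at (-47.50, 45.80). The tangent condition forces NR to be normal to VR and the tangent condition forces NC to be normal to CM, with radius 15.8, so the center N sits 15.8 in from both sides at N = (-31.70, 30.00). Then |AN| = |N − A| = 43.65.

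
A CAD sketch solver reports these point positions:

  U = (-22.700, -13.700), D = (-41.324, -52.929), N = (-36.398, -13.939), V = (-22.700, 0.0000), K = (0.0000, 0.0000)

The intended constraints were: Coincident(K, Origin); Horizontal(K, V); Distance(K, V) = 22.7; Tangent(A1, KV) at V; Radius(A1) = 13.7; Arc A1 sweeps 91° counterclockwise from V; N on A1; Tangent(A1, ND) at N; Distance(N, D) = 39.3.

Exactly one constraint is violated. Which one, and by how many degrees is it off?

Tangent(A1, ND) at N — off by 8.20°.

K = (0.00, 0.00) ✓; K.y = 0.00, V.y = 0.00 ✓; |KV| = 22.70 ✓; ∠(UV, VK) = 90.00° ✓; |UV| = 13.70 ✓; bearing(U→N) − bearing(U→V) = 91.00° ✓; |UN| = 13.70 ✓; ∠(UN, ND) = 98.20° ✗; |ND| = 39.30 ✓.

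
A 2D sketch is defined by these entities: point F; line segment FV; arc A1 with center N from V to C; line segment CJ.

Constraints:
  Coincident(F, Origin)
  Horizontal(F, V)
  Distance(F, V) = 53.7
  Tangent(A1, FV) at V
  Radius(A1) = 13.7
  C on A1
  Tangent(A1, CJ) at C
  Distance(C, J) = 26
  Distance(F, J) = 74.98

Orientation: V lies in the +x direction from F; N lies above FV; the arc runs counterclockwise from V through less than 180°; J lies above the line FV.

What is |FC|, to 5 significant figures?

69.101

Checks: F = (0.00, 0.00) ✓; |NC| = 13.70 ✓; ∠(NC, CJ) = 90.00° ✓; |CJ| = 26.00 ✓; |FJ| = 74.98 ✓.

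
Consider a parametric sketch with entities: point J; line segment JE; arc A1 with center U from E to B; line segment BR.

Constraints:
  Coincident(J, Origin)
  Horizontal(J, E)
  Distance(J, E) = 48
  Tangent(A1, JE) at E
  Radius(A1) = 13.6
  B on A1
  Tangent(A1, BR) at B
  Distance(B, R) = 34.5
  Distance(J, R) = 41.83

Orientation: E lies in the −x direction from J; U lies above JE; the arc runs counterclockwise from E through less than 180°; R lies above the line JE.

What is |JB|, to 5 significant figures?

36.790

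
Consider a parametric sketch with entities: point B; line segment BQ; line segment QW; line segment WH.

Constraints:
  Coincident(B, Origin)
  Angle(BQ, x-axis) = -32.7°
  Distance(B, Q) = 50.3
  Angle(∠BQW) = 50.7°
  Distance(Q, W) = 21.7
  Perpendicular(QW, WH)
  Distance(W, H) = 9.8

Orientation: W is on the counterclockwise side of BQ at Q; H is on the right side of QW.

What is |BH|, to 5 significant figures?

49.772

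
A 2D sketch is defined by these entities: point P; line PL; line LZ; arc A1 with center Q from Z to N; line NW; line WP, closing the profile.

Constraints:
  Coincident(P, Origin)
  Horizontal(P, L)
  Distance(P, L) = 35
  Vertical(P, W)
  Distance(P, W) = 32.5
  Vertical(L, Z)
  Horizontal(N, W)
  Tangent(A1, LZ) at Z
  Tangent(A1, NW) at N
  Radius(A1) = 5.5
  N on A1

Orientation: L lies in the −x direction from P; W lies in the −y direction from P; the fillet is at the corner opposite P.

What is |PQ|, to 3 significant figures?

40.0

PW is vertical with |PW| = 32.5 and W on the −y side, so W = (0.00, -32.5). The virtual corner opposite P is at (-35.0, -32.5). Since A1 is tangent to LZ there, QZ ⟂ LZ and since A1 is tangent to NW there, QN ⟂ NW, with radius 5.5, so the center Q sits 5.5 in from both sides at Q = (-29.5, -27.0). Then |PQ| = |Q − P| = 40.0.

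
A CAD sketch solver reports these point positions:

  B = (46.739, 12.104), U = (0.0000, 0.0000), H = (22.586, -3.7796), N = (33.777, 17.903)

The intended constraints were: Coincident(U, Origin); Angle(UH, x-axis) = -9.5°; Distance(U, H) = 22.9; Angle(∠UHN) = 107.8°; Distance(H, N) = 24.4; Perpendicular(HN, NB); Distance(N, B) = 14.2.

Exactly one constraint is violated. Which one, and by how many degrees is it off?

Perpendicular(HN, NB) — off by 3.20°.

U = (0.00, 0.00) ✓; UH at -9.500° ✓; |UH| = 22.90 ✓; ∠UHN = 107.8° ✓; |HN| = 24.40 ✓; ∠(HN, NB) = 86.80° ✗; |NB| = 14.20 ✓.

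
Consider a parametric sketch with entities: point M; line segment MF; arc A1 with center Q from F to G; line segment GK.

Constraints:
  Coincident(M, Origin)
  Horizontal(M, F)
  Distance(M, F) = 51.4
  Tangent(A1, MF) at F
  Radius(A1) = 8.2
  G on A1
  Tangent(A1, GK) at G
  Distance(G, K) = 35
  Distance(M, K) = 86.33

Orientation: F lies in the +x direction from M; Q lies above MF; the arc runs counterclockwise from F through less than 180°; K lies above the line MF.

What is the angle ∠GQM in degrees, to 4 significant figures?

125.9°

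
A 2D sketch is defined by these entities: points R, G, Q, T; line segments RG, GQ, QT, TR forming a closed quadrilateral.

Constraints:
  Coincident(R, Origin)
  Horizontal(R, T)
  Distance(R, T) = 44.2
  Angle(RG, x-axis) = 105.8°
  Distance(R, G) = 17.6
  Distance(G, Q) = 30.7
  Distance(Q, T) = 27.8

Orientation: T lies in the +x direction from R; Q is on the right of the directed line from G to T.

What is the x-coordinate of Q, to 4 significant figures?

16.83

Checks: |GQ| = 30.70 ✓; |QT| = 27.80 ✓.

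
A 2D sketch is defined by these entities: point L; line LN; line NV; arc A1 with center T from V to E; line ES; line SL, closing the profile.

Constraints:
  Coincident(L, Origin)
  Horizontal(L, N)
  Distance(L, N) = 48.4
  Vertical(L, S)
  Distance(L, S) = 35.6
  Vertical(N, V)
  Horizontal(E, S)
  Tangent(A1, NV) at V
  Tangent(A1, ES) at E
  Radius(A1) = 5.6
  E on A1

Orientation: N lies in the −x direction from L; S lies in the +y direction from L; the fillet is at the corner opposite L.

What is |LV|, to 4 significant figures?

56.94

L is at the origin; L and N share the same y with |LN| = 48.4 and N on the −x side, so N = (-48.40, 0.000). LS is vertical with |LS| = 35.6 and S on the +y side, so S = (0.000, 35.60). The virtual corner opposite L is at (-48.40, 35.60). A1 meets NV tangentially, so TV is at right angles to NV and A1 meets ES tangentially, so TE is at right angles to ES, with radius 5.6, so the center T sits 5.6 in from both sides at T = (-42.80, 30.00). That places the tangent points at V = (-48.40, 30.00) on NV and E = (-42.80, 35.60) on ES. Then |LV| = |V − L| = 56.94.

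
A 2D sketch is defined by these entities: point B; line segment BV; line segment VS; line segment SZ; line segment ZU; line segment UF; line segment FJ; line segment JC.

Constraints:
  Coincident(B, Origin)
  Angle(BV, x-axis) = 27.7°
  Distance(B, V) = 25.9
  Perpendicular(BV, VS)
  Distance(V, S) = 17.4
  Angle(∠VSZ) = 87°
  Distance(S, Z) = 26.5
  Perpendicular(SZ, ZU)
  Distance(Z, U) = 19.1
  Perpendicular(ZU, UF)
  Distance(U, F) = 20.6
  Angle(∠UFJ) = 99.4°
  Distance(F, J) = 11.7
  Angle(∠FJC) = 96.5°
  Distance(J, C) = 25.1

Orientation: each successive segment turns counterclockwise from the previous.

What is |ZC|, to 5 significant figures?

1.7653

B is at the origin; BV runs at 27.7° with length 25.9, so V = (22.932, 12.039). BV is perpendicular to VS, so VS runs at 117.70°; with |VS| = 17.4, S = (14.843, 27.445). ∠VSZ = 87.0° gives SZ at -149.30° from the x-axis; with |SZ| = 26.5, Z = (-7.9426, 13.916). SZ is perpendicular to ZU, so ZU runs at -59.300°; with |ZU| = 19.1, U = (1.8087, -2.5073). The perpendicularity gives UF at right angles to ZU, so UF runs at 30.700°; with |UF| = 20.6, F = (19.522, 8.0099). ∠UFJ = 99.4° gives FJ at 111.30° from the x-axis; with |FJ| = 11.7, J = (15.272, 18.911). ∠FJC = 96.5° gives JC at -165.20° from the x-axis; with |JC| = 25.1, C = (-8.9956, 12.499). Then |ZC| = |C − Z| = 1.7653.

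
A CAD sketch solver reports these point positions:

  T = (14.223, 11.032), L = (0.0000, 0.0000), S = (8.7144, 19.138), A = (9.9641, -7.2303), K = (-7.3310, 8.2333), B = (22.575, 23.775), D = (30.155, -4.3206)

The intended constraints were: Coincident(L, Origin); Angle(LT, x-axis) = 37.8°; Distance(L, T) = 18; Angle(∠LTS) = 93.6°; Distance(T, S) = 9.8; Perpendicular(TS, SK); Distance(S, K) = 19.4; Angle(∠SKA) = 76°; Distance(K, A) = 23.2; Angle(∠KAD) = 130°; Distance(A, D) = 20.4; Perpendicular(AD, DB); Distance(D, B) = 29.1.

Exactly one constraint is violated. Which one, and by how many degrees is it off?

Perpendicular(AD, DB) — off by 6.90°.

L = (0.00, 0.00) ✓; LT at 37.80° ✓; |LT| = 18.00 ✓; ∠LTS = 93.60° ✓; |TS| = 9.801 ✓; ∠(TS, SK) = 90.00° ✓; |SK| = 19.40 ✓; ∠SKA = 76.00° ✓; |KA| = 23.20 ✓; ∠KAD = 130.0° ✓; |AD| = 20.40 ✓; ∠(AD, DB) = 96.90° ✗; |DB| = 29.10 ✓.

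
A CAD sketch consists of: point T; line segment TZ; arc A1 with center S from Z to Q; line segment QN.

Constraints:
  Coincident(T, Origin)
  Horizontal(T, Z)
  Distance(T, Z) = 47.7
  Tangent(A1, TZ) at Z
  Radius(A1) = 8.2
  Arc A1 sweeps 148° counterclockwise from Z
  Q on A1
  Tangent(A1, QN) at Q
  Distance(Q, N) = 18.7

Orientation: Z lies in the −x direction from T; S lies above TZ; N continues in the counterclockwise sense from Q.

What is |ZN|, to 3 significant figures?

27.6

T is at the origin; T and Z share the same y with |TZ| = 47.7 and Z on the −x side, so Z = (-47.7, 0.00). The tangent condition forces SZ to be normal to TZ, so S = Z + (0, 8.2) = (-47.7, 8.20). On A1, Z sits at bearing -90° from S; a 148° counterclockwise sweep puts Q at bearing 58°, so Q = S + 8.2·(cos 58°, sin 58°) = (-43.4, 15.2). A1 meets QN tangentially, so SQ is at right angles to QN, so QN runs along (−sin 58°, cos 58°); with |QN| = 18.7, N = (-59.2, 25.1). Then |ZN| = |N − Z| = 27.6.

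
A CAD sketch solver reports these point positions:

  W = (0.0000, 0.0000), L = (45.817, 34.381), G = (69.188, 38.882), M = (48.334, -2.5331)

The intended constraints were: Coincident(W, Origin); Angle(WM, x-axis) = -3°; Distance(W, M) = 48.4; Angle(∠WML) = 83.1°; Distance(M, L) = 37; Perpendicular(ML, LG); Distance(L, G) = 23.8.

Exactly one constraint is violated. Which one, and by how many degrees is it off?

Perpendicular(ML, LG) — off by 7.00°.

W = (0.00, 0.00) ✓; WM at -3.000° ✓; |WM| = 48.40 ✓; ∠WML = 83.10° ✓; |ML| = 37.00 ✓; ∠(ML, LG) = 83.00° ✗; |LG| = 23.80 ✓.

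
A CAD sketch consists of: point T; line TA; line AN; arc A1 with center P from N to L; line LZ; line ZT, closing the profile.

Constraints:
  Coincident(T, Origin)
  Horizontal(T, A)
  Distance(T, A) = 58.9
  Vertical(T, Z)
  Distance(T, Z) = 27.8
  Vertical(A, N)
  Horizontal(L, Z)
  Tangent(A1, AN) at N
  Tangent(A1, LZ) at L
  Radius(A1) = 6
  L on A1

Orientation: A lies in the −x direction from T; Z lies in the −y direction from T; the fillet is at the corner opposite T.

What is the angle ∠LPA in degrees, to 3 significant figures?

165°

T is at the origin; T and A share the same y with |TA| = 58.9 and A on the −x side, so A = (-58.9, 0.00). T and Z share the same x with |TZ| = 27.8 and Z on the −y side, so Z = (0.00, -27.8). The virtual corner opposite T is at (-58.9, -27.8). Since A1 is tangent to AN there, PN ⟂ AN and since A1 is tangent to LZ there, PL ⟂ LZ, with radius 6.0, so the center P sits 6.0 in from both sides at P = (-52.9, -21.8). That places the tangent points at N = (-58.9, -21.8) on AN and L = (-52.9, -27.8) on LZ. Then cos ∠LPA = PL·PA / (|PL||PA|), giving 165°.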